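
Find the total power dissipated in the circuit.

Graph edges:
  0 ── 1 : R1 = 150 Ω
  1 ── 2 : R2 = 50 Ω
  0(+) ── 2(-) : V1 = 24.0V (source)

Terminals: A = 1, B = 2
Nodal analysis, taking node 2 as the 0 V reference.
Source V1 fixes V_0 = 24 V.
KCL at each unknown node (sum of currents leaving = 0; resistances in Ω):
  Node 1: (V_1 - 24)/150 + (V_1 - 0)/50 = 0
Collecting terms: 0.02667 × V_1 = 0.16  =>  V_1 = 6 V
Power in each resistor, P = (ΔV)²/R:
  P_R1 = (24 - 6)²/150 = 2.16 W
  P_R2 = (6 - 0)²/50 = 0.72 W
P_total = P_R1 + P_R2 = 2.88 W

Final answer: 2.88 W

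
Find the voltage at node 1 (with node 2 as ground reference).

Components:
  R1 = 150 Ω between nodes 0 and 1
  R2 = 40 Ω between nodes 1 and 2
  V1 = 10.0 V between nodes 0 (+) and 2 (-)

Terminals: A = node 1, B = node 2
Nodal analysis, taking node 2 as the 0 V reference.
Source V1 fixes V_0 = 10 V.
KCL at each unknown node (sum of currents leaving = 0; resistances in Ω):
  Node 1: (V_1 - 10)/150 + (V_1 - 0)/40 = 0
Collecting terms: 0.03167 × V_1 = 0.06667  =>  V_1 = 2.105 V
The requested potential is V_1 = 2.105 V.

Final answer: V_1 = 2.105 V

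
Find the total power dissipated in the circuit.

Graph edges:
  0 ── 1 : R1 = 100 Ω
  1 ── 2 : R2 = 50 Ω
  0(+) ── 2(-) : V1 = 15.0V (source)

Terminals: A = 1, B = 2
Nodal analysis, taking node 2 as the 0 V reference.
Source V1 fixes V_0 = 15 V.
KCL at each unknown node (sum of currents leaving = 0; resistances in Ω):
  Node 1: (V_1 - 15)/100 + (V_1 - 0)/50 = 0
Collecting terms: 0.03 × V_1 = 0.15  =>  V_1 = 5 V
Power in each resistor, P = (ΔV)²/R:
  P_R1 = (15 - 5)²/100 = 1 W
  P_R2 = (5 - 0)²/50 = 0.5 W
P_total = P_R1 + P_R2 = 1.5 W

Final answer: 1.5 W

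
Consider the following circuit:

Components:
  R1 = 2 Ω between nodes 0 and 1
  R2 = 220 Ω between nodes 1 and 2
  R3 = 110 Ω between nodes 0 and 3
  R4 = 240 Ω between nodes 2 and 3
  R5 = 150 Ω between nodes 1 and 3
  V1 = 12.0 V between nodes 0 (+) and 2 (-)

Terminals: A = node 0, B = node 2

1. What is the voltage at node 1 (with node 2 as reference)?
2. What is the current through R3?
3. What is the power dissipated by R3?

Nodal analysis, taking node 2 as the 0 V reference.
Source V1 fixes V_0 = 12 V.
KCL at each unknown node (sum of currents leaving = 0; resistances in Ω):
  Node 1: (V_1 - 12)/2 + (V_1 - 0)/220 + (V_1 - V_3)/150 = 0
  Node 3: (V_3 - 12)/110 + (V_3 - 0)/240 + (V_3 - V_1)/150 = 0
Collecting terms (coefficients in siemens):
  0.5112·V_1 - 0.006667·V_3 = 6
  0.01992·V_3 - 0.006667·V_1 = 0.1091
Determinant D = (0.5112)(0.01992) - (-0.006667)(-0.006667) = 0.01014
V_1 = [(6)(0.01992) - (-0.006667)(0.1091)]/D = 11.86 V
V_3 = [(0.5112)(0.1091) - (6)(-0.006667)]/D = 9.444 V
Part 1:
  Read off the nodal solution: V_1 = 11.86 V
Part 2:
  I_R3 = (V_0 - V_3)/R3 = (12 - 9.444)/110 = 0.02324 A
  Magnitude: I_R3 = 0.02324 A
Part 3:
  I_R3 = (V_0 - V_3)/R3 = (12 - 9.444)/110 = 0.02324 A
  P_R3 = I_R3² × R3 = (0.02324)² × 110 = 0.05941 W

Final answers:
1. V_1 = 11.86 V
2. I_R3 = 0.02324 A
3. P_R3 = 0.05941 W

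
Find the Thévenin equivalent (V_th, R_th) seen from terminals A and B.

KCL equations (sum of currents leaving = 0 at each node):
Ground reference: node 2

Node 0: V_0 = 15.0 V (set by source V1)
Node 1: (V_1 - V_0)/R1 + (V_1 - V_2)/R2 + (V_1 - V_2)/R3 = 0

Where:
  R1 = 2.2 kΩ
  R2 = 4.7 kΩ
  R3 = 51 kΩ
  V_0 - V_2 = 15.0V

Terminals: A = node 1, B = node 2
Step 1 — V_th is the open-circuit voltage V_A - V_B (nothing connected across the terminals).
Nodal analysis, taking node 2 as the 0 V reference.
Source V1 fixes V_0 = 15 V.
KCL at each unknown node (sum of currents leaving = 0; resistances in Ω):
  Node 1: (V_1 - 15)/2200 + (V_1 - 0)/4700 + (V_1 - 0)/51000 = 0
Collecting terms: 0.0006869 × V_1 = 0.006818  =>  V_1 = 9.926 V
V_th = V_1 - V_2 = 9.926 - 0 = 9.926 V
Step 2 — R_th: zero the source — replace V1 by a short circuit (node 2 merges into node 0) — and find the resistance seen between A (node 1) and B (node 0).
Reduce the network between node 1 (A) and node 0 (B) by series/parallel combination:
  Rp1 = R1 ‖ R2 ‖ R3 (parallel, all between nodes 0 and 1) = 1/(1/2200 + 1/4700 + 1/51000) = 1456 Ω
R_th = 1.456 kΩ

Final answer: V_th = 9.926 V, R_th = 1.456 kΩ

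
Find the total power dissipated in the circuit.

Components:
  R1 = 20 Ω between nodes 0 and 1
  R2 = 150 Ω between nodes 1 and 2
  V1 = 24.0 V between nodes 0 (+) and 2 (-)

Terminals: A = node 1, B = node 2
Nodal analysis, taking node 2 as the 0 V reference.
Source V1 fixes V_0 = 24 V.
KCL at each unknown node (sum of currents leaving = 0; resistances in Ω):
  Node 1: (V_1 - 24)/20 + (V_1 - 0)/150 = 0
Collecting terms: 0.05667 × V_1 = 1.2  =>  V_1 = 21.18 V
Power in each resistor, P = (ΔV)²/R:
  P_R1 = (24 - 21.18)²/20 = 0.3986 W
  P_R2 = (21.18 - 0)²/150 = 2.99 W
P_total = P_R1 + P_R2 = 3.388 W

Final answer: 3.388 W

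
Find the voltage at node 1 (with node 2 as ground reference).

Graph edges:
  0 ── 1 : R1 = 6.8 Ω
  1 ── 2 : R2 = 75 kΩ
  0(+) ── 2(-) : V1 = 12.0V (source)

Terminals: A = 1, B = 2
Nodal analysis, taking node 2 as the 0 V reference.
Source V1 fixes V_0 = 12 V.
KCL at each unknown node (sum of currents leaving = 0; resistances in Ω):
  Node 1: (V_1 - 12)/6.8 + (V_1 - 0)/75000 = 0
Collecting terms: 0.1471 × V_1 = 1.765  =>  V_1 = 12 V
The requested potential is V_1 = 12 V.

Final answer: V_1 = 12 V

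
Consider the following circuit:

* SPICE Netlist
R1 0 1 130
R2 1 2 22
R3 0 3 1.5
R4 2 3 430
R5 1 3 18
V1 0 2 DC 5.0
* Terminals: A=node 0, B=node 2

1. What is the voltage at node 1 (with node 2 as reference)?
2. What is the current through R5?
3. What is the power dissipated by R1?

Nodal analysis, taking node 2 as the 0 V reference.
Source V1 fixes V_0 = 5 V.
KCL at each unknown node (sum of currents leaving = 0; resistances in Ω):
  Node 1: (V_1 - 5)/130 + (V_1 - 0)/22 + (V_1 - V_3)/18 = 0
  Node 3: (V_3 - 5)/1.5 + (V_3 - 0)/430 + (V_3 - V_1)/18 = 0
Collecting terms (coefficients in siemens):
  0.1087·V_1 - 0.05556·V_3 = 0.03846
  0.7245·V_3 - 0.05556·V_1 = 3.333
Determinant D = (0.1087)(0.7245) - (-0.05556)(-0.05556) = 0.07567
V_1 = [(0.03846)(0.7245) - (-0.05556)(3.333)]/D = 2.815 V
V_3 = [(0.1087)(3.333) - (0.03846)(-0.05556)]/D = 4.816 V
Part 1:
  Read off the nodal solution: V_1 = 2.815 V
Part 2:
  I_R5 = (V_1 - V_3)/R5 = (2.815 - 4.816)/18 = -0.1112 A
  Magnitude: I_R5 = 0.1112 A
Part 3:
  I_R1 = (V_0 - V_1)/R1 = (5 - 2.815)/130 = 0.0168 A
  P_R1 = I_R1² × R1 = (0.0168)² × 130 = 0.03671 W

Final answers:
1. V_1 = 2.815 V
2. I_R5 = 0.1112 A
3. P_R1 = 0.03671 W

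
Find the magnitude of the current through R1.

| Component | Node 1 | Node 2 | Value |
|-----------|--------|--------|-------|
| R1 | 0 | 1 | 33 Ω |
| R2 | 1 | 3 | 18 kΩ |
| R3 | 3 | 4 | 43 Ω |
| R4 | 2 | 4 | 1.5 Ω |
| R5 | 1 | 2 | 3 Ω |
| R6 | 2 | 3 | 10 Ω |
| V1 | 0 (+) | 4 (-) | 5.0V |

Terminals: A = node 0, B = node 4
Nodal analysis, taking node 4 as the 0 V reference.
Source V1 fixes V_0 = 5 V.
KCL at each unknown node (sum of currents leaving = 0; resistances in Ω):
  Node 1: (V_1 - 5)/33 + (V_1 - V_3)/18000 + (V_1 - V_2)/3 = 0
  Node 2: (V_2 - 0)/1.5 + (V_2 - V_1)/3 + (V_2 - V_3)/10 = 0
  Node 3: (V_3 - V_1)/18000 + (V_3 - 0)/43 + (V_3 - V_2)/10 = 0
Collecting terms (coefficients in siemens):
  0.3637·V_1 - 0.3333·V_2 - 0.00005556·V_3 = 0.1515
  1.1·V_2 - 0.3333·V_1 - 0.1·V_3 = 0
  0.1233·V_3 - 0.00005556·V_1 - 0.1·V_2 = 0
Solving these 3 simultaneous equations (Gaussian elimination) gives:
  V_1 = 0.5951 V, V_2 = 0.1947 V, V_3 = 0.1582 V
I_R1 = (V_0 - V_1)/R1 = (5 - 0.5951)/33 = 0.1335 A
|I_R1| = 0.1335 A

Final answer: |I_R1| = 0.1335 A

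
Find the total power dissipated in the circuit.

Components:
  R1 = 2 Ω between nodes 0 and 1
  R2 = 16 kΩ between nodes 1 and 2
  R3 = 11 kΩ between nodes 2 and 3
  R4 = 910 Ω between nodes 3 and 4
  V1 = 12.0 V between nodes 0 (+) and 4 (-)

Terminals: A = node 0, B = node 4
Nodal analysis, taking node 4 as the 0 V reference.
Source V1 fixes V_0 = 12 V.
KCL at each unknown node (sum of currents leaving = 0; resistances in Ω):
  Node 1: (V_1 - 12)/2 + (V_1 - V_2)/16000 = 0
  Node 2: (V_2 - V_1)/16000 + (V_2 - V_3)/11000 = 0
  Node 3: (V_3 - V_2)/11000 + (V_3 - 0)/910 = 0
Collecting terms (coefficients in siemens):
  0.5001·V_1 - 0.0000625·V_2 = 6
  0.0001534·V_2 - 0.0000625·V_1 - 0.00009091·V_3 = 0
  0.00119·V_3 - 0.00009091·V_2 = 0
Solving these 3 simultaneous equations (Gaussian elimination) gives:
  V_1 = 12 V, V_2 = 5.12 V, V_3 = 0.3912 V
Power in each resistor, P = (ΔV)²/R:
  P_R1 = (12 - 12)²/2 = 0.0000003697 W
  P_R2 = (12 - 5.12)²/16000 = 0.002957 W
  P_R3 = (5.12 - 0.3912)²/11000 = 0.002033 W
  P_R4 = (0.3912 - 0)²/910 = 0.0001682 W
P_total = P_R1 + P_R2 + P_R3 + P_R4 = 0.005159 W

Final answer: 0.005159 W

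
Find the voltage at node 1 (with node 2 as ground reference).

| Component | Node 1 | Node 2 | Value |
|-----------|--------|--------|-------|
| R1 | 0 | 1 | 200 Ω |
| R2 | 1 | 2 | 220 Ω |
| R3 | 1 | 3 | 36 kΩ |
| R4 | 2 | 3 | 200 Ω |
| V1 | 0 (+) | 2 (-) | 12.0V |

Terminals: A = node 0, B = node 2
Nodal analysis, taking node 2 as the 0 V reference.
Source V1 fixes V_0 = 12 V.
KCL at each unknown node (sum of currents leaving = 0; resistances in Ω):
  Node 1: (V_1 - 12)/200 + (V_1 - 0)/220 + (V_1 - V_3)/36000 = 0
  Node 3: (V_3 - V_1)/36000 + (V_3 - 0)/200 = 0
Collecting terms (coefficients in siemens):
  0.009573·V_1 - 0.00002778·V_3 = 0.06
  0.005028·V_3 - 0.00002778·V_1 = 0
Determinant D = (0.009573)(0.005028) - (-0.00002778)(-0.00002778) = 0.00004813
V_1 = [(0.06)(0.005028) - (-0.00002778)(0)]/D = 6.268 V
V_3 = [(0.009573)(0) - (0.06)(-0.00002778)]/D = 0.03463 V
The requested potential is V_1 = 6.268 V.

Final answer: V_1 = 6.268 V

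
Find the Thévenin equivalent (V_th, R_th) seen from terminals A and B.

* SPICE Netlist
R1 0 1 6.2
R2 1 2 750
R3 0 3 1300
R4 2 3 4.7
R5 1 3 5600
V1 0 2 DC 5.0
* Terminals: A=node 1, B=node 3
Step 1 — V_th is the open-circuit voltage V_A - V_B (nothing connected across the terminals).
Nodal analysis, taking node 2 as the 0 V reference.
Source V1 fixes V_0 = 5 V.
KCL at each unknown node (sum of currents leaving = 0; resistances in Ω):
  Node 1: (V_1 - 5)/6.2 + (V_1 - 0)/750 + (V_1 - V_3)/5600 = 0
  Node 3: (V_3 - 5)/1300 + (V_3 - 0)/4.7 + (V_3 - V_1)/5600 = 0
Collecting terms (coefficients in siemens):
  0.1628·V_1 - 0.0001786·V_3 = 0.8065
  0.2137·V_3 - 0.0001786·V_1 = 0.003846
Determinant D = (0.1628)(0.2137) - (-0.0001786)(-0.0001786) = 0.03479
V_1 = [(0.8065)(0.2137) - (-0.0001786)(0.003846)]/D = 4.954 V
V_3 = [(0.1628)(0.003846) - (0.8065)(-0.0001786)]/D = 0.02214 V
V_th = V_1 - V_3 = 4.954 - 0.02214 = 4.931 V
Step 2 — R_th: zero the source — replace V1 by a short circuit (node 2 merges into node 0) — and find the resistance seen between A (node 1) and B (node 3).
Reduce the network between node 1 (A) and node 3 (B) by series/parallel combination:
  Rp1 = R1 ‖ R2 (parallel, both between nodes 0 and 1) = 1/(1/6.2 + 1/750) = 6.149 Ω
  Rp2 = R3 ‖ R4 (parallel, both between nodes 0 and 3) = 1/(1/1300 + 1/4.7) = 4.683 Ω
  Rs1 = Rp1 + Rp2 (series, joined only at node 0) = 6.149 + 4.683 = 10.83 Ω
  Rp3 = R5 ‖ Rs1 (parallel, both between nodes 1 and 3) = 1/(1/5600 + 1/10.83) = 10.81 Ω
R_th = 10.81 Ω

Final answer: V_th = 4.931 V, R_th = 10.81 Ω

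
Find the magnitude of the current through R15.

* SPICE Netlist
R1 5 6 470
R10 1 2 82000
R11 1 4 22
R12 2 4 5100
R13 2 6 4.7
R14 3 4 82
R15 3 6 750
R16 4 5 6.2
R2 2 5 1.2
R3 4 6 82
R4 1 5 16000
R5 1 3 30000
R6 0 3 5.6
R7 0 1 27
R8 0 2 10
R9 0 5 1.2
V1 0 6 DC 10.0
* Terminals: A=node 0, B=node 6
Nodal analysis, taking node 6 as the 0 V reference.
Source V1 fixes V_0 = 10 V.
KCL at each unknown node (sum of currents leaving = 0; resistances in Ω):
  Node 1: (V_1 - V_5)/16000 + (V_1 - V_3)/30000 + (V_1 - 10)/27 + (V_1 - V_2)/82000 + (V_1 - V_4)/22 = 0
  Node 2: (V_2 - V_5)/1.2 + (V_2 - 10)/10 + (V_2 - V_1)/82000 + (V_2 - V_4)/5100 + (V_2 - 0)/4.7 = 0
  Node 3: (V_3 - V_1)/30000 + (V_3 - 10)/5.6 + (V_3 - V_4)/82 + (V_3 - 0)/750 = 0
  Node 4: (V_4 - 0)/82 + (V_4 - V_1)/22 + (V_4 - V_2)/5100 + (V_4 - V_3)/82 + (V_4 - V_5)/6.2 = 0
  Node 5: (V_5 - 0)/470 + (V_5 - V_2)/1.2 + (V_5 - V_1)/16000 + (V_5 - 10)/1.2 + (V_5 - V_4)/6.2 = 0
Collecting terms (coefficients in siemens):
  0.0826·V_1 - 0.0000122·V_2 - 0.00003333·V_3 - 0.04545·V_4 - 0.0000625·V_5 = 0.3704
  1.146·V_2 - 0.0000122·V_1 - 0.0001961·V_4 - 0.8333·V_5 = 1
  0.1921·V_3 - 0.00003333·V_1 - 0.0122·V_4 = 1.786
  0.2313·V_4 - 0.04545·V_1 - 0.0001961·V_2 - 0.0122·V_3 - 0.1613·V_5 = 0
  1.83·V_5 - 0.0000625·V_1 - 0.8333·V_2 - 0.1613·V_4 = 8.333
Solving these 5 simultaneous equations (Gaussian elimination) gives:
  V_1 = 9.013 V, V_2 = 7.041 V, V_3 = 9.817 V, V_4 = 8.209 V
  V_5 = 8.483 V
I_R15 = (V_3 - V_6)/R15 = (9.817 - 0)/750 = 0.01309 A
|I_R15| = 0.01309 A

Final answer: |I_R15| = 0.01309 A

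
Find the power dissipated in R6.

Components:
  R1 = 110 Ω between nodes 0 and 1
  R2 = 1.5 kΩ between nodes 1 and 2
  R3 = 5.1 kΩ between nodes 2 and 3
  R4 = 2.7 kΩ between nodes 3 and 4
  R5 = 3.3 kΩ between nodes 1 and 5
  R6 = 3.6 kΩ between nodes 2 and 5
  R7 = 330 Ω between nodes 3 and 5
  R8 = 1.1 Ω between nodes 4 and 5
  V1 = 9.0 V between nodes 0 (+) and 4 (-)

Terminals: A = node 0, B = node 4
Nodal analysis, taking node 4 as the 0 V reference.
Source V1 fixes V_0 = 9 V.
KCL at each unknown node (sum of currents leaving = 0; resistances in Ω):
  Node 1: (V_1 - 9)/110 + (V_1 - V_2)/1500 + (V_1 - V_5)/3300 = 0
  Node 2: (V_2 - V_1)/1500 + (V_2 - V_3)/5100 + (V_2 - V_5)/3600 = 0
  Node 3: (V_3 - V_2)/5100 + (V_3 - 0)/2700 + (V_3 - V_5)/330 = 0
  Node 5: (V_5 - V_1)/3300 + (V_5 - V_2)/3600 + (V_5 - V_3)/330 + (V_5 - 0)/1.1 = 0
Collecting terms (coefficients in siemens):
  0.01006·V_1 - 0.0006667·V_2 - 0.000303·V_5 = 0.08182
  0.001141·V_2 - 0.0006667·V_1 - 0.0001961·V_3 - 0.0002778·V_5 = 0
  0.003597·V_3 - 0.0001961·V_2 - 0.00303·V_5 = 0
  0.9127·V_5 - 0.000303·V_1 - 0.0002778·V_2 - 0.00303·V_3 = 0
Solving these 4 simultaneous equations (Gaussian elimination) gives:
  V_1 = 8.464 V, V_2 = 4.996 V, V_3 = 0.2768 V, V_5 = 0.00525 V
I_R6 = (V_2 - V_5)/R6 = (4.996 - 0.00525)/3600 = 0.001386 A
P_R6 = I_R6² × R6 = (0.001386)² × 3600 = 0.006919 W

Final answer: 0.006919 W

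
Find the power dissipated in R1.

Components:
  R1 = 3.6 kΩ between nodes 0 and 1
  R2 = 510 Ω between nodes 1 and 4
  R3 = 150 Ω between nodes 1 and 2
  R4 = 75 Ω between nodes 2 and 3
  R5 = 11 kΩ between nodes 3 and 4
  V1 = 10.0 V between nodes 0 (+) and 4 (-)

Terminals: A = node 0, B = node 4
Nodal analysis, taking node 4 as the 0 V reference.
Source V1 fixes V_0 = 10 V.
KCL at each unknown node (sum of currents leaving = 0; resistances in Ω):
  Node 1: (V_1 - 10)/3600 + (V_1 - 0)/510 + (V_1 - V_2)/150 = 0
  Node 2: (V_2 - V_1)/150 + (V_2 - V_3)/75 = 0
  Node 3: (V_3 - V_2)/75 + (V_3 - 0)/11000 = 0
Collecting terms (coefficients in siemens):
  0.008905·V_1 - 0.006667·V_2 = 0.002778
  0.02·V_2 - 0.006667·V_1 - 0.01333·V_3 = 0
  0.01342·V_3 - 0.01333·V_2 = 0
Solving these 3 simultaneous equations (Gaussian elimination) gives:
  V_1 = 1.193 V, V_2 = 1.177 V, V_3 = 1.169 V
I_R1 = (V_0 - V_1)/R1 = (10 - 1.193)/3600 = 0.002446 A
P_R1 = I_R1² × R1 = (0.002446)² × 3600 = 0.02154 W

Final answer: 0.02154 W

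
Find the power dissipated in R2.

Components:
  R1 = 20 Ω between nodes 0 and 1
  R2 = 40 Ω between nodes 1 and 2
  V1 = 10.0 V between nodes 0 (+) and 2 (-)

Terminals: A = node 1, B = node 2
Nodal analysis, taking node 2 as the 0 V reference.
Source V1 fixes V_0 = 10 V.
KCL at each unknown node (sum of currents leaving = 0; resistances in Ω):
  Node 1: (V_1 - 10)/20 + (V_1 - 0)/40 = 0
Collecting terms: 0.075 × V_1 = 0.5  =>  V_1 = 6.667 V
I_R2 = (V_1 - V_2)/R2 = (6.667 - 0)/40 = 0.1667 A
P_R2 = I_R2² × R2 = (0.1667)² × 40 = 1.111 W

Final answer: 1.111 W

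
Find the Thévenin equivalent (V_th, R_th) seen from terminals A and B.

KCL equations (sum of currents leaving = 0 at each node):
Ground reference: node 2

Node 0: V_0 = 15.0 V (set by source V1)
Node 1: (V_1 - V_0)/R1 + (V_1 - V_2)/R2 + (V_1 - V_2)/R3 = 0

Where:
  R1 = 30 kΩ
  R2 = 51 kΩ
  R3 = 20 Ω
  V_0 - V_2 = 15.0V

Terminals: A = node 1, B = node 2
Step 1 — V_th is the open-circuit voltage V_A - V_B (nothing connected across the terminals).
Nodal analysis, taking node 2 as the 0 V reference.
Source V1 fixes V_0 = 15 V.
KCL at each unknown node (sum of currents leaving = 0; resistances in Ω):
  Node 1: (V_1 - 15)/30000 + (V_1 - 0)/51000 + (V_1 - 0)/20 = 0
Collecting terms: 0.05005 × V_1 = 0.0005  =>  V_1 = 0.009989 V
V_th = V_1 - V_2 = 0.009989 - 0 = 0.009989 V
Step 2 — R_th: zero the source — replace V1 by a short circuit (node 2 merges into node 0) — and find the resistance seen between A (node 1) and B (node 0).
Reduce the network between node 1 (A) and node 0 (B) by series/parallel combination:
  Rp1 = R1 ‖ R2 ‖ R3 (parallel, all between nodes 0 and 1) = 1/(1/30000 + 1/51000 + 1/20) = 19.98 Ω
R_th = 19.98 Ω

Final answer: V_th = 0.009989 V, R_th = 19.98 Ω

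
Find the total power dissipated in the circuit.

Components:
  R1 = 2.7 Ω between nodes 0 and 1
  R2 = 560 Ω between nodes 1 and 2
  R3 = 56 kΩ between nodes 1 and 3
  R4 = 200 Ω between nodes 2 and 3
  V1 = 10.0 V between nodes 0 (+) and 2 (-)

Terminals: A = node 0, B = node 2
Nodal analysis, taking node 2 as the 0 V reference.
Source V1 fixes V_0 = 10 V.
KCL at each unknown node (sum of currents leaving = 0; resistances in Ω):
  Node 1: (V_1 - 10)/2.7 + (V_1 - 0)/560 + (V_1 - V_3)/56000 = 0
  Node 3: (V_3 - V_1)/56000 + (V_3 - 0)/200 = 0
Collecting terms (coefficients in siemens):
  0.3722·V_1 - 0.00001786·V_3 = 3.704
  0.005018·V_3 - 0.00001786·V_1 = 0
Determinant D = (0.3722)(0.005018) - (-0.00001786)(-0.00001786) = 0.001868
V_1 = [(3.704)(0.005018) - (-0.00001786)(0)]/D = 9.952 V
V_3 = [(0.3722)(0) - (3.704)(-0.00001786)]/D = 0.03541 V
Power in each resistor, P = (ΔV)²/R:
  P_R1 = (10 - 9.952)²/2.7 = 0.0008697 W
  P_R2 = (9.952 - 0)²/560 = 0.1768 W
  P_R3 = (9.952 - 0.03541)²/56000 = 0.001756 W
  P_R4 = (0 - 0.03541)²/200 = 0.000006271 W
P_total = P_R1 + P_R2 + P_R3 + P_R4 = 0.1795 W

Final answer: 0.1795 W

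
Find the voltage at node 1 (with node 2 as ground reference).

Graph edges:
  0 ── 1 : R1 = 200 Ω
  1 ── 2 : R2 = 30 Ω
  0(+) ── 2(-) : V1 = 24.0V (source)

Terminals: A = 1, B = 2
Nodal analysis, taking node 2 as the 0 V reference.
Source V1 fixes V_0 = 24 V.
KCL at each unknown node (sum of currents leaving = 0; resistances in Ω):
  Node 1: (V_1 - 24)/200 + (V_1 - 0)/30 = 0
Collecting terms: 0.03833 × V_1 = 0.12  =>  V_1 = 3.13 V
The requested potential is V_1 = 3.13 V.

Final answer: V_1 = 3.13 V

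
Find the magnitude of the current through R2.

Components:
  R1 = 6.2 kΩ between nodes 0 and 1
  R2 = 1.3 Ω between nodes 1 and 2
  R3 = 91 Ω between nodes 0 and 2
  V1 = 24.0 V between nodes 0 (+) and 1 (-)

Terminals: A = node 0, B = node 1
Nodal analysis, taking node 1 as the 0 V reference.
Source V1 fixes V_0 = 24 V.
KCL at each unknown node (sum of currents leaving = 0; resistances in Ω):
  Node 2: (V_2 - 0)/1.3 + (V_2 - 24)/91 = 0
Collecting terms: 0.7802 × V_2 = 0.2637  =>  V_2 = 0.338 V
I_R2 = (V_1 - V_2)/R2 = (0 - 0.338)/1.3 = -0.26 A
|I_R2| = 0.26 A

Final answer: |I_R2| = 0.26 A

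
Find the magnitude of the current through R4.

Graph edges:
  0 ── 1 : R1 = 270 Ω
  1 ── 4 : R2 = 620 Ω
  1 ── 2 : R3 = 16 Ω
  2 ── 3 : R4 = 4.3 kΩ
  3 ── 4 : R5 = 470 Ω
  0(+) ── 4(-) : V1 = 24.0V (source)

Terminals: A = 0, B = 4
Nodal analysis, taking node 4 as the 0 V reference.
Source V1 fixes V_0 = 24 V.
KCL at each unknown node (sum of currents leaving = 0; resistances in Ω):
  Node 1: (V_1 - 24)/270 + (V_1 - 0)/620 + (V_1 - V_2)/16 = 0
  Node 2: (V_2 - V_1)/16 + (V_2 - V_3)/4300 = 0
  Node 3: (V_3 - V_2)/4300 + (V_3 - 0)/470 = 0
Collecting terms (coefficients in siemens):
  0.06782·V_1 - 0.0625·V_2 = 0.08889
  0.06273·V_2 - 0.0625·V_1 - 0.0002326·V_3 = 0
  0.00236·V_3 - 0.0002326·V_2 = 0
Solving these 3 simultaneous equations (Gaussian elimination) gives:
  V_1 = 16.09 V, V_2 = 16.03 V, V_3 = 1.58 V
I_R4 = (V_2 - V_3)/R4 = (16.03 - 1.58)/4300 = 0.003361 A
|I_R4| = 0.003361 A

Final answer: |I_R4| = 0.003361 A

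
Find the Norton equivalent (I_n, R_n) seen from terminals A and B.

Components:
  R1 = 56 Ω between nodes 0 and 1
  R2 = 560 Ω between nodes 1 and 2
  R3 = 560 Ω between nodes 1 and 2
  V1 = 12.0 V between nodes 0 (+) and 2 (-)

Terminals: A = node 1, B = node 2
Find the Thévenin equivalent first; then I_n = V_th/R_th and R_n = R_th.
Step 1 — V_th is the open-circuit voltage V_A - V_B (nothing connected across the terminals).
Nodal analysis, taking node 2 as the 0 V reference.
Source V1 fixes V_0 = 12 V.
KCL at each unknown node (sum of currents leaving = 0; resistances in Ω):
  Node 1: (V_1 - 12)/56 + (V_1 - 0)/560 + (V_1 - 0)/560 = 0
Collecting terms: 0.02143 × V_1 = 0.2143  =>  V_1 = 10 V
V_th = V_1 - V_2 = 10 - 0 = 10 V
Step 2 — R_th: zero the source — replace V1 by a short circuit (node 2 merges into node 0) — and find the resistance seen between A (node 1) and B (node 0).
Reduce the network between node 1 (A) and node 0 (B) by series/parallel combination:
  Rp1 = R1 ‖ R2 ‖ R3 (parallel, all between nodes 0 and 1) = 1/(1/56 + 1/560 + 1/560) = 46.67 Ω
R_th = 46.67 Ω
I_n = V_th/R_th = 10/46.67 = 0.2143 A, and R_n = R_th = 46.67 Ω

Final answer: I_n = 0.2143 A, R_n = 46.67 Ω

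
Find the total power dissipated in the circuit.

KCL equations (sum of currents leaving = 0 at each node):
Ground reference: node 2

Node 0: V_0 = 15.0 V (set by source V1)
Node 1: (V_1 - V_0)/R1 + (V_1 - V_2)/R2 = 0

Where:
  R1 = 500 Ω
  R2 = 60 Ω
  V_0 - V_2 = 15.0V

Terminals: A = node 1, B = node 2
Nodal analysis, taking node 2 as the 0 V reference.
Source V1 fixes V_0 = 15 V.
KCL at each unknown node (sum of currents leaving = 0; resistances in Ω):
  Node 1: (V_1 - 15)/500 + (V_1 - 0)/60 = 0
Collecting terms: 0.01867 × V_1 = 0.03  =>  V_1 = 1.607 V
Power in each resistor, P = (ΔV)²/R:
  P_R1 = (15 - 1.607)²/500 = 0.3587 W
  P_R2 = (1.607 - 0)²/60 = 0.04305 W
P_total = P_R1 + P_R2 = 0.4018 W

Final answer: 0.4018 W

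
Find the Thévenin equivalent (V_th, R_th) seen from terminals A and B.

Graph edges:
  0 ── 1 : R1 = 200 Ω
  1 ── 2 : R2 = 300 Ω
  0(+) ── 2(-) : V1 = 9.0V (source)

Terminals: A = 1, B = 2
Step 1 — V_th is the open-circuit voltage V_A - V_B (nothing connected across the terminals).
Nodal analysis, taking node 2 as the 0 V reference.
Source V1 fixes V_0 = 9 V.
KCL at each unknown node (sum of currents leaving = 0; resistances in Ω):
  Node 1: (V_1 - 9)/200 + (V_1 - 0)/300 = 0
Collecting terms: 0.008333 × V_1 = 0.045  =>  V_1 = 5.4 V
V_th = V_1 - V_2 = 5.4 - 0 = 5.4 V
Step 2 — R_th: zero the source — replace V1 by a short circuit (node 2 merges into node 0) — and find the resistance seen between A (node 1) and B (node 0).
Reduce the network between node 1 (A) and node 0 (B) by series/parallel combination:
  Rp1 = R1 ‖ R2 (parallel, both between nodes 0 and 1) = 1/(1/200 + 1/300) = 120 Ω
R_th = 120 Ω

Final answer: V_th = 5.4 V, R_th = 120 Ω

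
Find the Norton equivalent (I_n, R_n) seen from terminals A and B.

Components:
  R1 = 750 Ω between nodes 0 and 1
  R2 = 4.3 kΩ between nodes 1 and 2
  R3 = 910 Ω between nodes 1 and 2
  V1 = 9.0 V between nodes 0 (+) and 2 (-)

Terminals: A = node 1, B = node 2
Find the Thévenin equivalent first; then I_n = V_th/R_th and R_n = R_th.
Step 1 — V_th is the open-circuit voltage V_A - V_B (nothing connected across the terminals).
Nodal analysis, taking node 2 as the 0 V reference.
Source V1 fixes V_0 = 9 V.
KCL at each unknown node (sum of currents leaving = 0; resistances in Ω):
  Node 1: (V_1 - 9)/750 + (V_1 - 0)/4300 + (V_1 - 0)/910 = 0
Collecting terms: 0.002665 × V_1 = 0.012  =>  V_1 = 4.503 V
V_th = V_1 - V_2 = 4.503 - 0 = 4.503 V
Step 2 — R_th: zero the source — replace V1 by a short circuit (node 2 merges into node 0) — and find the resistance seen between A (node 1) and B (node 0).
Reduce the network between node 1 (A) and node 0 (B) by series/parallel combination:
  Rp1 = R1 ‖ R2 ‖ R3 (parallel, all between nodes 0 and 1) = 1/(1/750 + 1/4300 + 1/910) = 375.3 Ω
R_th = 375.3 Ω
I_n = V_th/R_th = 4.503/375.3 = 0.012 A, and R_n = R_th = 375.3 Ω

Final answer: I_n = 0.012 A, R_n = 375.3 Ω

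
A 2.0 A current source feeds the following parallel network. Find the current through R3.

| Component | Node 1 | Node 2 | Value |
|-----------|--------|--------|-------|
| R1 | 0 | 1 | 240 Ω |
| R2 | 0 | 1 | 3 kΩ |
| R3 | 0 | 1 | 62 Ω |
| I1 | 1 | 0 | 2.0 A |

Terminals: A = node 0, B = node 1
All resistors sit directly between nodes 0 and 1, so they are in parallel and share one voltage V; the full source current 2 A splits among them.
1/R_par = 1/240 + 1/3000 + 1/62 = 0.02063 S  =>  R_par = 48.48 Ω
V = I × R_par = 2 × 48.48 = 96.95 V
I_R3 = V/R3 = 96.95/62 = 1.564 A

Final answer: 1.564 A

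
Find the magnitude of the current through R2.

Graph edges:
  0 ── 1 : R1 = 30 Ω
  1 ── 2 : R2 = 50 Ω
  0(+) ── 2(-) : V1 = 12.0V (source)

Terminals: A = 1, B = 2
Nodal analysis, taking node 2 as the 0 V reference.
Source V1 fixes V_0 = 12 V.
KCL at each unknown node (sum of currents leaving = 0; resistances in Ω):
  Node 1: (V_1 - 12)/30 + (V_1 - 0)/50 = 0
Collecting terms: 0.05333 × V_1 = 0.4  =>  V_1 = 7.5 V
I_R2 = (V_1 - V_2)/R2 = (7.5 - 0)/50 = 0.15 A
|I_R2| = 0.15 A

Final answer: |I_R2| = 0.15 A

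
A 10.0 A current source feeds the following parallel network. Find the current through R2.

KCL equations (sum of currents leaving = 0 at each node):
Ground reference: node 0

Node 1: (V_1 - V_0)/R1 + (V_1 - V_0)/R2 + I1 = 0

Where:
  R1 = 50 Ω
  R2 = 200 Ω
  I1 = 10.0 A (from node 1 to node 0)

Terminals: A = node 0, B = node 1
All resistors sit directly between nodes 0 and 1, so they are in parallel and share one voltage V; the full source current 10 A splits among them.
1/R_par = 1/50 + 1/200 = 0.025 S  =>  R_par = 40 Ω
V = I × R_par = 10 × 40 = 400 V
I_R2 = V/R2 = 400/200 = 2 A

Final answer: 2 A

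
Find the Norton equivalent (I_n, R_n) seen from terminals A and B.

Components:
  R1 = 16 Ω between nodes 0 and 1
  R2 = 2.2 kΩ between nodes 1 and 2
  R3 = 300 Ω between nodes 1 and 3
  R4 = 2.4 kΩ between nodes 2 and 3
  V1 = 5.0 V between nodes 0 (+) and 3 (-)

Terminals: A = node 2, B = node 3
Find the Thévenin equivalent first; then I_n = V_th/R_th and R_n = R_th.
Step 1 — V_th is the open-circuit voltage V_A - V_B (nothing connected across the terminals).
Nodal analysis, taking node 3 as the 0 V reference.
Source V1 fixes V_0 = 5 V.
KCL at each unknown node (sum of currents leaving = 0; resistances in Ω):
  Node 1: (V_1 - 5)/16 + (V_1 - V_2)/2200 + (V_1 - 0)/300 = 0
  Node 2: (V_2 - V_1)/2200 + (V_2 - 0)/2400 = 0
Collecting terms (coefficients in siemens):
  0.06629·V_1 - 0.0004545·V_2 = 0.3125
  0.0008712·V_2 - 0.0004545·V_1 = 0
Determinant D = (0.06629)(0.0008712) - (-0.0004545)(-0.0004545) = 0.00005754
V_1 = [(0.3125)(0.0008712) - (-0.0004545)(0)]/D = 4.731 V
V_2 = [(0.06629)(0) - (0.3125)(-0.0004545)]/D = 2.468 V
V_th = V_2 - V_3 = 2.468 - 0 = 2.468 V
Step 2 — R_th: zero the source — replace V1 by a short circuit (node 3 merges into node 0) — and find the resistance seen between A (node 2) and B (node 0).
Reduce the network between node 2 (A) and node 0 (B) by series/parallel combination:
  Rp1 = R1 ‖ R3 (parallel, both between nodes 0 and 1) = 1/(1/16 + 1/300) = 15.19 Ω
  Rs1 = R2 + Rp1 (series, joined only at node 1) = 2200 + 15.19 = 2215 Ω
  Rp2 = R4 ‖ Rs1 (parallel, both between nodes 0 and 2) = 1/(1/2400 + 1/2215) = 1152 Ω
R_th = 1.152 kΩ
I_n = V_th/R_th = 2.468/1152 = 0.002143 A, and R_n = R_th = 1.152 kΩ

Final answer: I_n = 0.002143 A, R_n = 1.152 kΩ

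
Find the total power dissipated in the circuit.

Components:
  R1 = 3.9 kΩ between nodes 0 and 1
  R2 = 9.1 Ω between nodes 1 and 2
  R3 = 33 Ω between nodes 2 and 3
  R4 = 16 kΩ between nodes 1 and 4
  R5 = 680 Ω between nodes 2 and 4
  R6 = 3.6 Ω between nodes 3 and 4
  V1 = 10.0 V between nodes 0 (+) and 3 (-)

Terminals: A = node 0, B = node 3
Nodal analysis, taking node 3 as the 0 V reference.
Source V1 fixes V_0 = 10 V.
KCL at each unknown node (sum of currents leaving = 0; resistances in Ω):
  Node 1: (V_1 - 10)/3900 + (V_1 - V_2)/9.1 + (V_1 - V_4)/16000 = 0
  Node 2: (V_2 - V_1)/9.1 + (V_2 - 0)/33 + (V_2 - V_4)/680 = 0
  Node 4: (V_4 - V_1)/16000 + (V_4 - V_2)/680 + (V_4 - 0)/3.6 = 0
Collecting terms (coefficients in siemens):
  0.1102·V_1 - 0.1099·V_2 - 0.0000625·V_4 = 0.002564
  0.1417·V_2 - 0.1099·V_1 - 0.001471·V_4 = 0
  0.2793·V_4 - 0.0000625·V_1 - 0.001471·V_2 = 0
Solving these 3 simultaneous equations (Gaussian elimination) gives:
  V_1 = 0.1027 V, V_2 = 0.07969 V, V_4 = 0.0004426 V
Power in each resistor, P = (ΔV)²/R:
  P_R1 = (10 - 0.1027)²/3900 = 0.02512 W
  P_R2 = (0.1027 - 0.07969)²/9.1 = 0.00005831 W
  P_R3 = (0.07969 - 0)²/33 = 0.0001924 W
  P_R4 = (0.1027 - 0.0004426)²/16000 = 0.0000006539 W
  P_R5 = (0.07969 - 0.0004426)²/680 = 0.000009235 W
  P_R6 = (0 - 0.0004426)²/3.6 = 0.0000000544 W
P_total = P_R1 + P_R2 + P_R3 + P_R4 + P_R5 + P_R6 = 0.02538 W

Final answer: 0.02538 W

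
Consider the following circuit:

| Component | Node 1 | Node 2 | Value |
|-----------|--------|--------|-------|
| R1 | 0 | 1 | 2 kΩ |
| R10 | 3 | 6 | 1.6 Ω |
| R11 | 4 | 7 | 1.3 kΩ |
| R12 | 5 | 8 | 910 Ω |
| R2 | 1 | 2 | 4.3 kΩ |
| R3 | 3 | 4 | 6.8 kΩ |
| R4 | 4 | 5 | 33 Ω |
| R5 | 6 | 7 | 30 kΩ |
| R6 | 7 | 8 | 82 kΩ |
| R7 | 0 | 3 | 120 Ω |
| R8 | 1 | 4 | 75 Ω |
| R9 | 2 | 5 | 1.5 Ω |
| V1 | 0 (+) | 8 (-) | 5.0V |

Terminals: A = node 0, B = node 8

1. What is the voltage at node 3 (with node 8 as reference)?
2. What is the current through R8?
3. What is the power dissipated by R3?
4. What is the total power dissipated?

Nodal analysis, taking node 8 as the 0 V reference.
Source V1 fixes V_0 = 5 V.
KCL at each unknown node (sum of currents leaving = 0; resistances in Ω):
  Node 1: (V_1 - 5)/2000 + (V_1 - V_2)/4300 + (V_1 - V_4)/75 = 0
  Node 2: (V_2 - V_1)/4300 + (V_2 - V_5)/1.5 = 0
  Node 3: (V_3 - V_4)/6800 + (V_3 - 5)/120 + (V_3 - V_6)/1.6 = 0
  Node 4: (V_4 - V_3)/6800 + (V_4 - V_5)/33 + (V_4 - V_1)/75 + (V_4 - V_7)/1300 = 0
  Node 5: (V_5 - V_4)/33 + (V_5 - V_2)/1.5 + (V_5 - 0)/910 = 0
  Node 6: (V_6 - V_7)/30000 + (V_6 - V_3)/1.6 = 0
  Node 7: (V_7 - V_6)/30000 + (V_7 - 0)/82000 + (V_7 - V_4)/1300 = 0
Collecting terms (coefficients in siemens):
  0.01407·V_1 - 0.0002326·V_2 - 0.01333·V_4 = 0.0025
  0.6669·V_2 - 0.0002326·V_1 - 0.6667·V_5 = 0
  0.6335·V_3 - 0.0001471·V_4 - 0.625·V_6 = 0.04167
  0.04455·V_4 - 0.01333·V_1 - 0.0001471·V_3 - 0.0303·V_5 - 0.0007692·V_7 = 0
  0.6981·V_5 - 0.6667·V_2 - 0.0303·V_4 = 0
  0.625·V_6 - 0.625·V_3 - 0.00003333·V_7 = 0
  0.0008148·V_7 - 0.0007692·V_4 - 0.00003333·V_6 = 0
Solving these 7 simultaneous equations (Gaussian elimination) gives:
  V_1 = 2.009 V, V_2 = 1.834 V, V_3 = 4.935 V, V_4 = 1.899 V
  V_5 = 1.834 V, V_6 = 4.935 V, V_7 = 1.995 V
Part 1:
  Read off the nodal solution: V_3 = 4.935 V
Part 2:
  I_R8 = (V_1 - V_4)/R8 = (2.009 - 1.899)/75 = 0.001455 A
  Magnitude: I_R8 = 0.001455 A
Part 3:
  I_R3 = (V_3 - V_4)/R3 = (4.935 - 1.899)/6800 = 0.0004464 A
  P_R3 = I_R3² × R3 = (0.0004464)² × 6800 = 0.001355 W
Part 4:
  Power in each resistor, P = (ΔV)²/R:
    P_R1 = (5 - 2.009)²/2000 = 0.004474 W
    P_R2 = (2.009 - 1.834)²/4300 = 0.000007062 W
    P_R3 = (4.935 - 1.899)²/6800 = 0.001355 W
    P_R4 = (1.899 - 1.834)²/33 = 0.0001287 W
    P_R5 = (4.935 - 1.995)²/30000 = 0.000288 W
    P_R6 = (1.995 - 0)²/82000 = 0.00004855 W
    P_R7 = (5 - 4.935)²/120 = 0.00003556 W
    P_R8 = (2.009 - 1.899)²/75 = 0.0001588 W
    P_R9 = (1.834 - 1.834)²/1.5 = 0.000000002463 W
    P_R10 = (4.935 - 4.935)²/1.6 = 0.00000001536 W
    P_R11 = (1.899 - 1.995)²/1300 = 0.000007051 W
    P_R12 = (1.834 - 0)²/910 = 0.003697 W
  P_total = P_R1 + P_R2 + P_R3 + P_R4 + P_R5 + P_R6 + P_R7 + P_R8 + P_R9 + P_R10 + P_R11 + P_R12 = 0.0102 W

Final answers:
1. V_3 = 4.935 V
2. I_R8 = 0.001455 A
3. P_R3 = 0.001355 W
4. P_total = 0.0102 W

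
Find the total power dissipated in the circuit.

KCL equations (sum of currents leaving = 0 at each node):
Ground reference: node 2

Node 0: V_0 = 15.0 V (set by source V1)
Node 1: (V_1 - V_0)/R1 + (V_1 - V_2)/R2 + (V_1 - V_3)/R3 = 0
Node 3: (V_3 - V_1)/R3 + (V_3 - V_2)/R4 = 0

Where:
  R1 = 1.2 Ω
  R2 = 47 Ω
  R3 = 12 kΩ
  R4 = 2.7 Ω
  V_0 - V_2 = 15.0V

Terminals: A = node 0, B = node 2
Nodal analysis, taking node 2 as the 0 V reference.
Source V1 fixes V_0 = 15 V.
KCL at each unknown node (sum of currents leaving = 0; resistances in Ω):
  Node 1: (V_1 - 15)/1.2 + (V_1 - 0)/47 + (V_1 - V_3)/12000 = 0
  Node 3: (V_3 - V_1)/12000 + (V_3 - 0)/2.7 = 0
Collecting terms (coefficients in siemens):
  0.8547·V_1 - 0.00008333·V_3 = 12.5
  0.3705·V_3 - 0.00008333·V_1 = 0
Determinant D = (0.8547)(0.3705) - (-0.00008333)(-0.00008333) = 0.3166
V_1 = [(12.5)(0.3705) - (-0.00008333)(0)]/D = 14.63 V
V_3 = [(0.8547)(0) - (12.5)(-0.00008333)]/D = 0.00329 V
Power in each resistor, P = (ΔV)²/R:
  P_R1 = (15 - 14.63)²/1.2 = 0.1171 W
  P_R2 = (14.63 - 0)²/47 = 4.551 W
  P_R3 = (14.63 - 0.00329)²/12000 = 0.01782 W
  P_R4 = (0 - 0.00329)²/2.7 = 0.000004009 W
P_total = P_R1 + P_R2 + P_R3 + P_R4 = 4.686 W

Final answer: 4.686 W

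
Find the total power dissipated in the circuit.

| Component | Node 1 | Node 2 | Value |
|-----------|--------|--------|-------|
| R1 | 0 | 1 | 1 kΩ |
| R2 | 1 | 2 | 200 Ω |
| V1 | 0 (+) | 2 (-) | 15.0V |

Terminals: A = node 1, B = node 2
Nodal analysis, taking node 2 as the 0 V reference.
Source V1 fixes V_0 = 15 V.
KCL at each unknown node (sum of currents leaving = 0; resistances in Ω):
  Node 1: (V_1 - 15)/1000 + (V_1 - 0)/200 = 0
Collecting terms: 0.006 × V_1 = 0.015  =>  V_1 = 2.5 V
Power in each resistor, P = (ΔV)²/R:
  P_R1 = (15 - 2.5)²/1000 = 0.1562 W
  P_R2 = (2.5 - 0)²/200 = 0.03125 W
P_total = P_R1 + P_R2 = 0.1875 W

Final answer: 0.1875 W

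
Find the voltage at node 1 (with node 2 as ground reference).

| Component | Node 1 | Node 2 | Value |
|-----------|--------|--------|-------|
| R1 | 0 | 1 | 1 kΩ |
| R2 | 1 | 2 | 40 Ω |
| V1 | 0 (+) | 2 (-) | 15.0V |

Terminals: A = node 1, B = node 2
Nodal analysis, taking node 2 as the 0 V reference.
Source V1 fixes V_0 = 15 V.
KCL at each unknown node (sum of currents leaving = 0; resistances in Ω):
  Node 1: (V_1 - 15)/1000 + (V_1 - 0)/40 = 0
Collecting terms: 0.026 × V_1 = 0.015  =>  V_1 = 0.5769 V
The requested potential is V_1 = 0.5769 V.

Final answer: V_1 = 0.5769 V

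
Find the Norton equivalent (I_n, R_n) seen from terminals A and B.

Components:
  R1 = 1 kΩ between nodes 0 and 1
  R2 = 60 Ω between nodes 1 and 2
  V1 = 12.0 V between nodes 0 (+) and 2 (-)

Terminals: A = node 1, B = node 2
Find the Thévenin equivalent first; then I_n = V_th/R_th and R_n = R_th.
Step 1 — V_th is the open-circuit voltage V_A - V_B (nothing connected across the terminals).
Nodal analysis, taking node 2 as the 0 V reference.
Source V1 fixes V_0 = 12 V.
KCL at each unknown node (sum of currents leaving = 0; resistances in Ω):
  Node 1: (V_1 - 12)/1000 + (V_1 - 0)/60 = 0
Collecting terms: 0.01767 × V_1 = 0.012  =>  V_1 = 0.6792 V
V_th = V_1 - V_2 = 0.6792 - 0 = 0.6792 V
Step 2 — R_th: zero the source — replace V1 by a short circuit (node 2 merges into node 0) — and find the resistance seen between A (node 1) and B (node 0).
Reduce the network between node 1 (A) and node 0 (B) by series/parallel combination:
  Rp1 = R1 ‖ R2 (parallel, both between nodes 0 and 1) = 1/(1/1000 + 1/60) = 56.6 Ω
R_th = 56.6 Ω
I_n = V_th/R_th = 0.6792/56.6 = 0.012 A, and R_n = R_th = 56.6 Ω

Final answer: I_n = 0.012 A, R_n = 56.6 Ω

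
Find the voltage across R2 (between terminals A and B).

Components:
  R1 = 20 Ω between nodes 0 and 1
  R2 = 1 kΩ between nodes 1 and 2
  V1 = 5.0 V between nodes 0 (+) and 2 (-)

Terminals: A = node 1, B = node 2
R1 and R2 are in series across V1 (node 0 → node 1 → node 2), and the output A–B is taken across R2, so this is a voltage divider.
Series current: I = V1/(R1 + R2) = 5/(20 + 1000) = 5/1020 = 0.004902 A
V_R2 = I × R2 = V1 × R2/(R1 + R2) = 5 × 1000/1020 = 4.902 V

Final answer: 4.902 V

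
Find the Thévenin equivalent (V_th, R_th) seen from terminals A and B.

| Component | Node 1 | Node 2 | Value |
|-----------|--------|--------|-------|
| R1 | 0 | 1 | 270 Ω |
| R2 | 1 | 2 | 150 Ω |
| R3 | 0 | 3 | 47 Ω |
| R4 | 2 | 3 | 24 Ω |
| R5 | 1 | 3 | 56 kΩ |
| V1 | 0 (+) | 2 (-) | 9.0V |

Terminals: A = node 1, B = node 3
Step 1 — V_th is the open-circuit voltage V_A - V_B (nothing connected across the terminals).
Nodal analysis, taking node 2 as the 0 V reference.
Source V1 fixes V_0 = 9 V.
KCL at each unknown node (sum of currents leaving = 0; resistances in Ω):
  Node 1: (V_1 - 9)/270 + (V_1 - 0)/150 + (V_1 - V_3)/56000 = 0
  Node 3: (V_3 - 9)/47 + (V_3 - 0)/24 + (V_3 - V_1)/56000 = 0
Collecting terms (coefficients in siemens):
  0.01039·V_1 - 0.00001786·V_3 = 0.03333
  0.06296·V_3 - 0.00001786·V_1 = 0.1915
Determinant D = (0.01039)(0.06296) - (-0.00001786)(-0.00001786) = 0.0006541
V_1 = [(0.03333)(0.06296) - (-0.00001786)(0.1915)]/D = 3.214 V
V_3 = [(0.01039)(0.1915) - (0.03333)(-0.00001786)]/D = 3.042 V
V_th = V_1 - V_3 = 3.214 - 3.042 = 0.1717 V
Step 2 — R_th: zero the source — replace V1 by a short circuit (node 2 merges into node 0) — and find the resistance seen between A (node 1) and B (node 3).
Reduce the network between node 1 (A) and node 3 (B) by series/parallel combination:
  Rp1 = R1 ‖ R2 (parallel, both between nodes 0 and 1) = 1/(1/270 + 1/150) = 96.43 Ω
  Rp2 = R3 ‖ R4 (parallel, both between nodes 0 and 3) = 1/(1/47 + 1/24) = 15.89 Ω
  Rs1 = Rp1 + Rp2 (series, joined only at node 0) = 96.43 + 15.89 = 112.3 Ω
  Rp3 = R5 ‖ Rs1 (parallel, both between nodes 1 and 3) = 1/(1/56000 + 1/112.3) = 112.1 Ω
R_th = 112.1 Ω

Final answer: V_th = 0.1717 V, R_th = 112.1 Ω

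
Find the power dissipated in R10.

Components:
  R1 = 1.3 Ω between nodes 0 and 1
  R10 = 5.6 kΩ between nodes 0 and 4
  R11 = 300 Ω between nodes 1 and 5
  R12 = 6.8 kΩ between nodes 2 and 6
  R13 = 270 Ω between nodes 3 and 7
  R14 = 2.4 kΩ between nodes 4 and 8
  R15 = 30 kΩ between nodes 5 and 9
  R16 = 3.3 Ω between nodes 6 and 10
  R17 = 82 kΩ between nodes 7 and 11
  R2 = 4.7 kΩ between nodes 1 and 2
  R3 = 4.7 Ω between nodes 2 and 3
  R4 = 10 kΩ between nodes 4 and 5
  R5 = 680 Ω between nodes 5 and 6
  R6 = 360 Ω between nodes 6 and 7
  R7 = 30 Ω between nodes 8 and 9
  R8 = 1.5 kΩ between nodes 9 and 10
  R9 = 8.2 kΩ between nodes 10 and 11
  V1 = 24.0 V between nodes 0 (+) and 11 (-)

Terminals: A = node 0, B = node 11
Nodal analysis, taking node 11 as the 0 V reference.
Source V1 fixes V_0 = 24 V.
KCL at each unknown node (sum of currents leaving = 0; resistances in Ω):
  Node 1: (V_1 - 24)/1.3 + (V_1 - V_2)/4700 + (V_1 - V_5)/300 = 0
  Node 2: (V_2 - V_1)/4700 + (V_2 - V_3)/4.7 + (V_2 - V_6)/6800 = 0
  Node 3: (V_3 - V_2)/4.7 + (V_3 - V_7)/270 = 0
  Node 4: (V_4 - V_5)/10000 + (V_4 - 24)/5600 + (V_4 - V_8)/2400 = 0
  Node 5: (V_5 - V_4)/10000 + (V_5 - V_6)/680 + (V_5 - V_1)/300 + (V_5 - V_9)/30000 = 0
  Node 6: (V_6 - V_5)/680 + (V_6 - V_7)/360 + (V_6 - V_2)/6800 + (V_6 - V_10)/3.3 = 0
  Node 7: (V_7 - V_6)/360 + (V_7 - V_3)/270 + (V_7 - 0)/82000 = 0
  Node 8: (V_8 - V_9)/30 + (V_8 - V_4)/2400 = 0
  Node 9: (V_9 - V_8)/30 + (V_9 - V_10)/1500 + (V_9 - V_5)/30000 = 0
  Node 10: (V_10 - V_9)/1500 + (V_10 - 0)/8200 + (V_10 - V_6)/3.3 = 0
Collecting terms (coefficients in siemens):
  0.7728·V_1 - 0.0002128·V_2 - 0.003333·V_5 = 18.46
  0.2131·V_2 - 0.0002128·V_1 - 0.2128·V_3 - 0.0001471·V_6 = 0
  0.2165·V_3 - 0.2128·V_2 - 0.003704·V_7 = 0
  0.0006952·V_4 - 0.0001·V_5 - 0.0004167·V_8 = 0.004286
  0.004937·V_5 - 0.003333·V_1 - 0.0001·V_4 - 0.001471·V_6 - 0.00003333·V_9 = 0
  0.3074·V_6 - 0.0001471·V_2 - 0.001471·V_5 - 0.002778·V_7 - 0.303·V_10 = 0
  0.006494·V_7 - 0.003704·V_3 - 0.002778·V_6 = 0
  0.03375·V_8 - 0.0004167·V_4 - 0.03333·V_9 = 0
  0.03403·V_9 - 0.00003333·V_5 - 0.03333·V_8 - 0.0006667·V_10 = 0
  0.3038·V_10 - 0.303·V_6 - 0.0006667·V_9 = 0
Solving these 10 simultaneous equations (Gaussian elimination) gives:
  V_1 = 24 V, V_2 = 21.97 V, V_3 = 21.97 V, V_4 = 22.85 V
  V_5 = 23.31 V, V_6 = 21.81 V, V_7 = 21.86 V, V_8 = 22.24 V
  V_9 = 22.23 V, V_10 = 21.8 V
I_R10 = (V_0 - V_4)/R10 = (24 - 22.85)/5600 = 0.0002059 A
P_R10 = I_R10² × R10 = (0.0002059)² × 5600 = 0.0002375 W

Final answer: 0.0002375 W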